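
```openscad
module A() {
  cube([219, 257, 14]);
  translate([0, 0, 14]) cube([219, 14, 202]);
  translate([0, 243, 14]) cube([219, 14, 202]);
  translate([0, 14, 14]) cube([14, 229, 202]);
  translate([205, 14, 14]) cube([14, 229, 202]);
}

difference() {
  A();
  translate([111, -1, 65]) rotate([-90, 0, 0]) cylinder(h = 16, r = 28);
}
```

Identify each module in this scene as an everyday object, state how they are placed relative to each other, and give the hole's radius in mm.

The subtracted cylinder has r = 28 mm.

A is an open box. The open box has a circular hole through its front wall. The hole's radius is 28 mm.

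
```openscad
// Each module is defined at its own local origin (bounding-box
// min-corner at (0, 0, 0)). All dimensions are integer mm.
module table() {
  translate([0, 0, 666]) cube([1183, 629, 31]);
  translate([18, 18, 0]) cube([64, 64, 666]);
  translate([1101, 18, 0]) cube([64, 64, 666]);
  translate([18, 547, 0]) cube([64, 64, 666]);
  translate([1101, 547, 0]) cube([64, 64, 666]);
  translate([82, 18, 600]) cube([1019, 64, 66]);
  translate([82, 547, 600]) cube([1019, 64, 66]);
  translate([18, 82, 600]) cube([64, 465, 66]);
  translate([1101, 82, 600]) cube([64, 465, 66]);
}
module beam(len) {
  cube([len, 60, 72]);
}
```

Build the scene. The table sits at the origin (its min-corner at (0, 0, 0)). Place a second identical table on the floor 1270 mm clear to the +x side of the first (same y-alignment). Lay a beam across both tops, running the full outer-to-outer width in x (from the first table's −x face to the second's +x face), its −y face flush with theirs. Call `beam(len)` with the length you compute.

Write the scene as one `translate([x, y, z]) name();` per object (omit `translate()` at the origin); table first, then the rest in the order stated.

table();
translate([2453, 0, 0]) table();
translate([0, 0, 697]) beam(3636);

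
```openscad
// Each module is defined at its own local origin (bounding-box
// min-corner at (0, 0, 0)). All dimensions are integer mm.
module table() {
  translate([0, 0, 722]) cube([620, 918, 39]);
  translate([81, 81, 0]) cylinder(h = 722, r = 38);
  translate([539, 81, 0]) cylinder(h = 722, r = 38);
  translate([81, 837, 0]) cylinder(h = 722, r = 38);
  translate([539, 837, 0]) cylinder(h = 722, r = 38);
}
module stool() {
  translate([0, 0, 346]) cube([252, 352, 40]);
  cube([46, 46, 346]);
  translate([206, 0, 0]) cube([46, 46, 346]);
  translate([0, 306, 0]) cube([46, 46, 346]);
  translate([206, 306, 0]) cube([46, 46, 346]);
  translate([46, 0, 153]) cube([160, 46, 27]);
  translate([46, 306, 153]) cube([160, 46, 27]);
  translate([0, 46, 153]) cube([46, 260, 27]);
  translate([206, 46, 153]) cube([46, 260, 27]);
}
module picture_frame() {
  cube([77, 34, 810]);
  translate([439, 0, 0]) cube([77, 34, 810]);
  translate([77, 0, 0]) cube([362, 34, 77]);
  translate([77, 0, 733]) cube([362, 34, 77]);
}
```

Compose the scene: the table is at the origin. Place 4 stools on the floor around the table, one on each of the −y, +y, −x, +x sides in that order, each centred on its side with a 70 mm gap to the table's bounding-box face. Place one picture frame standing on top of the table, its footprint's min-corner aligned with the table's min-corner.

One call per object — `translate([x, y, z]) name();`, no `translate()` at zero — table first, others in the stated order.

table();
translate([184, -422, 0]) stool();
translate([184, 988, 0]) stool();
translate([-322, 283, 0]) stool();
translate([690, 283, 0]) stool();
translate([0, 0, 761]) picture_frame();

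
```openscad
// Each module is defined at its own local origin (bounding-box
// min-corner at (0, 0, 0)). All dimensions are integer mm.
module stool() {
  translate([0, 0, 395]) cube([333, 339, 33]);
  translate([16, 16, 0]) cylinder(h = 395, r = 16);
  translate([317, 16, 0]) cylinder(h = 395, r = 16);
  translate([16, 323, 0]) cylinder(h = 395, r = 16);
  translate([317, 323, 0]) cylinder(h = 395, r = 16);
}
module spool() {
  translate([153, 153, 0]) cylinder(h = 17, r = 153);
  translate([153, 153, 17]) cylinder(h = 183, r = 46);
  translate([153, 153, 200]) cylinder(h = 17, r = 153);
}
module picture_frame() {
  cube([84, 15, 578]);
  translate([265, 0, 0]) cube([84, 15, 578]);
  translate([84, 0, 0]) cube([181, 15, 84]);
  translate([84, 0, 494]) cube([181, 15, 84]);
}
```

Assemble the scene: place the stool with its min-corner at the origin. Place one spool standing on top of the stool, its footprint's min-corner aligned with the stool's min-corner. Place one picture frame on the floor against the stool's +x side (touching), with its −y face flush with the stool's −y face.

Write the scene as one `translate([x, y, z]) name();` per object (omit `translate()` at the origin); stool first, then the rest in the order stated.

stool();
translate([0, 0, 428]) spool();
translate([333, 0, 0]) picture_frame();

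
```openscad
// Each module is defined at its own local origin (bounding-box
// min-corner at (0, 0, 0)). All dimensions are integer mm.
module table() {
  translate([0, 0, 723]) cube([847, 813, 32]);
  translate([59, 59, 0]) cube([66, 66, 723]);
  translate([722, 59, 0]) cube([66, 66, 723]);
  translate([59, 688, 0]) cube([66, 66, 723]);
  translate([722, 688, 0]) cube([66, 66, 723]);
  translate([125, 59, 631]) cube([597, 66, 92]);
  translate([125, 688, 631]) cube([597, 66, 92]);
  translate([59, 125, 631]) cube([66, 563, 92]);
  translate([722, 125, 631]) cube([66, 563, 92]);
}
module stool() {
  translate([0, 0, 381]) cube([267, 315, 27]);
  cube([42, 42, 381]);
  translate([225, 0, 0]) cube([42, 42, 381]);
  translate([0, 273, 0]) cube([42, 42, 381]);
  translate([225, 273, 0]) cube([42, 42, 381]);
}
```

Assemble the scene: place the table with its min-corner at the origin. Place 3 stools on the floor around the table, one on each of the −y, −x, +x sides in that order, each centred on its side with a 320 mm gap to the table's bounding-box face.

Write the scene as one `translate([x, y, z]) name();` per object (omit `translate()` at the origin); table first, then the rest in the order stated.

table();
translate([290, -635, 0]) stool();
translate([-587, 249, 0]) stool();
translate([1167, 249, 0]) stool();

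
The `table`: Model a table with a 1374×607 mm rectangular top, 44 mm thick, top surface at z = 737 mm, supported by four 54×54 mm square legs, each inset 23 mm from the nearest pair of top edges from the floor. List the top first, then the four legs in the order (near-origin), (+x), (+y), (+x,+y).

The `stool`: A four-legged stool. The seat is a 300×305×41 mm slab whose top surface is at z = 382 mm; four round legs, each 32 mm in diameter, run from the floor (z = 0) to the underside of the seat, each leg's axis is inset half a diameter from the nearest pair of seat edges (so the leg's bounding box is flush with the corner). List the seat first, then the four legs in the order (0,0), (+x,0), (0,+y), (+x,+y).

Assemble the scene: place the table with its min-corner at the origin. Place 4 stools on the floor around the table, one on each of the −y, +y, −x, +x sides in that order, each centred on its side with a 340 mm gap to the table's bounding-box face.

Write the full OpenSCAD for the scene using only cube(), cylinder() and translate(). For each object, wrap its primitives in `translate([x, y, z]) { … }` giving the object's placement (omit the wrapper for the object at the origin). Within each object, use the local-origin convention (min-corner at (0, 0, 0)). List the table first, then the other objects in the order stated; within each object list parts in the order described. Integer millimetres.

translate([0, 0, 693]) cube([1374, 607, 44]);
translate([23, 23, 0]) cube([54, 54, 693]);
translate([1297, 23, 0]) cube([54, 54, 693]);
translate([23, 530, 0]) cube([54, 54, 693]);
translate([1297, 530, 0]) cube([54, 54, 693]);
translate([537, -645, 0]) {
  translate([0, 0, 341]) cube([300, 305, 41]);
  translate([16, 16, 0]) cylinder(h = 341, r = 16);
  translate([284, 16, 0]) cylinder(h = 341, r = 16);
  translate([16, 289, 0]) cylinder(h = 341, r = 16);
  translate([284, 289, 0]) cylinder(h = 341, r = 16);
}
translate([537, 947, 0]) {
  translate([0, 0, 341]) cube([300, 305, 41]);
  translate([16, 16, 0]) cylinder(h = 341, r = 16);
  translate([284, 16, 0]) cylinder(h = 341, r = 16);
  translate([16, 289, 0]) cylinder(h = 341, r = 16);
  translate([284, 289, 0]) cylinder(h = 341, r = 16);
}
translate([-640, 151, 0]) {
  translate([0, 0, 341]) cube([300, 305, 41]);
  translate([16, 16, 0]) cylinder(h = 341, r = 16);
  translate([284, 16, 0]) cylinder(h = 341, r = 16);
  translate([16, 289, 0]) cylinder(h = 341, r = 16);
  translate([284, 289, 0]) cylinder(h = 341, r = 16);
}
translate([1714, 151, 0]) {
  translate([0, 0, 341]) cube([300, 305, 41]);
  translate([16, 16, 0]) cylinder(h = 341, r = 16);
  translate([284, 16, 0]) cylinder(h = 341, r = 16);
  translate([16, 289, 0]) cylinder(h = 341, r = 16);
  translate([284, 289, 0]) cylinder(h = 341, r = 16);
}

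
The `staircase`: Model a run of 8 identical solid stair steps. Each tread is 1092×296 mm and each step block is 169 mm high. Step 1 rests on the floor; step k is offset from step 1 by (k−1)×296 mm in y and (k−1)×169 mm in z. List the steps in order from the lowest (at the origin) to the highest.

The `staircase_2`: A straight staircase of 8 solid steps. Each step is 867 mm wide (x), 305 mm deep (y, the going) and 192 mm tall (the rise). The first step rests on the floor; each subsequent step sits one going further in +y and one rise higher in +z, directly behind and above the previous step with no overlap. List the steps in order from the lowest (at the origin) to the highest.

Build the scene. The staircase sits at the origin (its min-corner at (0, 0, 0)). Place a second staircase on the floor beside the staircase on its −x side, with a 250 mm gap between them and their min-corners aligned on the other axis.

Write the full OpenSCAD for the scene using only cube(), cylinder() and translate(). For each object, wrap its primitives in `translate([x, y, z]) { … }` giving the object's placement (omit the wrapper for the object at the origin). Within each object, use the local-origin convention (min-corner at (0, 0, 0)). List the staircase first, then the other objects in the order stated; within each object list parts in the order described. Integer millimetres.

cube([1092, 296, 169]);
translate([0, 296, 169]) cube([1092, 296, 169]);
translate([0, 592, 338]) cube([1092, 296, 169]);
translate([0, 888, 507]) cube([1092, 296, 169]);
translate([0, 1184, 676]) cube([1092, 296, 169]);
translate([0, 1480, 845]) cube([1092, 296, 169]);
translate([0, 1776, 1014]) cube([1092, 296, 169]);
translate([0, 2072, 1183]) cube([1092, 296, 169]);
translate([-1117, 0, 0]) {
  cube([867, 305, 192]);
  translate([0, 305, 192]) cube([867, 305, 192]);
  translate([0, 610, 384]) cube([867, 305, 192]);
  translate([0, 915, 576]) cube([867, 305, 192]);
  translate([0, 1220, 768]) cube([867, 305, 192]);
  translate([0, 1525, 960]) cube([867, 305, 192]);
  translate([0, 1830, 1152]) cube([867, 305, 192]);
  translate([0, 2135, 1344]) cube([867, 305, 192]);
}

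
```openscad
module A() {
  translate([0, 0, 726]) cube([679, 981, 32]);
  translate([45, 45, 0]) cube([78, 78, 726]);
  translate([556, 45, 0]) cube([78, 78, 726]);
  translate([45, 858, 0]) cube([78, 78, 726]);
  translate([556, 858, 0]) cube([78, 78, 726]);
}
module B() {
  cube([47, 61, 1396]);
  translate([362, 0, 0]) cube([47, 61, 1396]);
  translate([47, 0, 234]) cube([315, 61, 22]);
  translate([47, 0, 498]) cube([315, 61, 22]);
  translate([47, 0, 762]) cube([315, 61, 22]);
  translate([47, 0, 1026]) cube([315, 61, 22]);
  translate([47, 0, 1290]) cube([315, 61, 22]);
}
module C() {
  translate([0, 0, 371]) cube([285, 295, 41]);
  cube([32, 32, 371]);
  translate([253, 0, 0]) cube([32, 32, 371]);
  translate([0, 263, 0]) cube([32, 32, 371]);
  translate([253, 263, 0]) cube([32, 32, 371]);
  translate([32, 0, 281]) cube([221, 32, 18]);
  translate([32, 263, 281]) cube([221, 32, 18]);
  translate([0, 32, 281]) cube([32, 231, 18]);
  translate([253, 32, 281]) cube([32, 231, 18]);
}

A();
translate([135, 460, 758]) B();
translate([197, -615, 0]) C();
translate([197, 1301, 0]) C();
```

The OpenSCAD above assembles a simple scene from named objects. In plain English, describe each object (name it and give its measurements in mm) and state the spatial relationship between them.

A is a rectangular dining table. The top is 679×981×32 mm with its upper surface at z = 758 mm. It stands on four 78×78 mm square legs, each inset 45 mm from the nearest pair of top edges, running from the floor to the underside of the top.

B is a straight ladder. Two 47×61 mm vertical rails, 1396 mm tall, stand 409 mm apart (outside-to-outside) with their front faces coplanar on the −y side. 5 rungs, each 61 mm deep and 22 mm tall, span between the inner faces of the rails, front faces flush with the rails. The lowest rung's underside is at z = 234 mm and rungs are spaced 264 mm apart (underside to underside).

C is a simple wooden stool: a rectangular seat 285 mm (x) by 295 mm (y), 41 mm thick, top face at z = 412 mm, on four square legs, each 32×32 mm in cross-section. The legs rest on z = 0, each flush with a corner of the seat. Four stretchers, 32 mm wide and 18 mm tall, connect adjacent legs with their undersides at z = 281 mm, each running between the inner faces of the legs it joins and aligned with the legs' outer faces on the other axis.

The ladder is on top of the table, centred. Two stools sit around the table at the −y, +y sides.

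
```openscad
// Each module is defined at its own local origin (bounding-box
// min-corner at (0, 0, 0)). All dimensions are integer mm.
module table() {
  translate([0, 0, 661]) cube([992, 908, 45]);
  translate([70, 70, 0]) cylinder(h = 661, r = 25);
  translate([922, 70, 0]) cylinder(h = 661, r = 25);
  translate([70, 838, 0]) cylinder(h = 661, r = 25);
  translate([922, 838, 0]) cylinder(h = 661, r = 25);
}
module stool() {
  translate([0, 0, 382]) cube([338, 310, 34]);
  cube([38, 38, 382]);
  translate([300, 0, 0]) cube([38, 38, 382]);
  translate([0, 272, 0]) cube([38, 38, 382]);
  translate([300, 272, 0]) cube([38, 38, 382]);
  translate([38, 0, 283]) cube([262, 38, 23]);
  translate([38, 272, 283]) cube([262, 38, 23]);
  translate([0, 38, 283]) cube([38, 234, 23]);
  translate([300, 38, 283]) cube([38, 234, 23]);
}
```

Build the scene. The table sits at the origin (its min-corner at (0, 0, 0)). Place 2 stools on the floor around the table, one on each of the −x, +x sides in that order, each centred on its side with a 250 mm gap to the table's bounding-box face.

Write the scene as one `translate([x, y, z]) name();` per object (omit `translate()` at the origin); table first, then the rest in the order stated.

table();
translate([-588, 299, 0]) stool();
translate([1242, 299, 0]) stool();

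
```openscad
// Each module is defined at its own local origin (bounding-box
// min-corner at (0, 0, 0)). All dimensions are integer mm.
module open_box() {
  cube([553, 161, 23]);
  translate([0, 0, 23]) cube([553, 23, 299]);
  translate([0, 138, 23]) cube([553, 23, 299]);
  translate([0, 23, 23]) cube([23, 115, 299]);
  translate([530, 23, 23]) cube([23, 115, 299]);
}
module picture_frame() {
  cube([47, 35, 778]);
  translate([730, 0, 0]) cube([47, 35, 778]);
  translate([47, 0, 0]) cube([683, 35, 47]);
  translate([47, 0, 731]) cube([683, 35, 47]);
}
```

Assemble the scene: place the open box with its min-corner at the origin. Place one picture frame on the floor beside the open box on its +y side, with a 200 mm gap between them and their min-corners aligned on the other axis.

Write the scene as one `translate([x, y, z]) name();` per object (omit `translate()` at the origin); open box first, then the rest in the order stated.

open_box();
translate([0, 361, 0]) picture_frame();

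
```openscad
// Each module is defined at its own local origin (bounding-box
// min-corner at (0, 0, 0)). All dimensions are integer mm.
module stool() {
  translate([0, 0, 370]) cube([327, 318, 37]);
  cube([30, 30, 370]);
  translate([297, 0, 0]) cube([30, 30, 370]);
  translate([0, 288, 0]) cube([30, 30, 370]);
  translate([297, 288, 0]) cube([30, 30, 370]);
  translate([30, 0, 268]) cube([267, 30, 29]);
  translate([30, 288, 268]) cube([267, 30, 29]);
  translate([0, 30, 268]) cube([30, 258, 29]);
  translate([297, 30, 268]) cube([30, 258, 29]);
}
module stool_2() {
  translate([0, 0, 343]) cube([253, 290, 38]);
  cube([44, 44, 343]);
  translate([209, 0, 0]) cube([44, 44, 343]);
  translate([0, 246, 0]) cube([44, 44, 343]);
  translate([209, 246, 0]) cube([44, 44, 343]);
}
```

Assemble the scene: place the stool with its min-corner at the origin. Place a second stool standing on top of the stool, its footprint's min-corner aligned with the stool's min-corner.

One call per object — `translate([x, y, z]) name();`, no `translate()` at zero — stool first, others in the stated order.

stool();
translate([0, 0, 407]) stool_2();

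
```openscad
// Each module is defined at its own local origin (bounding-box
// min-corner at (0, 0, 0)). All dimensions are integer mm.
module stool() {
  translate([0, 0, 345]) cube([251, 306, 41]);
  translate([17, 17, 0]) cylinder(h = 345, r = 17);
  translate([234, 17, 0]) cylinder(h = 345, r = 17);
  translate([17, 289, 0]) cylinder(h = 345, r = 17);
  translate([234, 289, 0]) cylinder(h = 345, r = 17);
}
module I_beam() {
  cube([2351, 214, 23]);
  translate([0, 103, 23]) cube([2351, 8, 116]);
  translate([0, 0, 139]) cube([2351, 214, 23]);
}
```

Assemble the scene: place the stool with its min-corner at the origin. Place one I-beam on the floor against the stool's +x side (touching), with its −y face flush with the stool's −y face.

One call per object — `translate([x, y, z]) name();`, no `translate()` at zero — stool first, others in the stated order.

stool();
translate([251, 0, 0]) I_beam();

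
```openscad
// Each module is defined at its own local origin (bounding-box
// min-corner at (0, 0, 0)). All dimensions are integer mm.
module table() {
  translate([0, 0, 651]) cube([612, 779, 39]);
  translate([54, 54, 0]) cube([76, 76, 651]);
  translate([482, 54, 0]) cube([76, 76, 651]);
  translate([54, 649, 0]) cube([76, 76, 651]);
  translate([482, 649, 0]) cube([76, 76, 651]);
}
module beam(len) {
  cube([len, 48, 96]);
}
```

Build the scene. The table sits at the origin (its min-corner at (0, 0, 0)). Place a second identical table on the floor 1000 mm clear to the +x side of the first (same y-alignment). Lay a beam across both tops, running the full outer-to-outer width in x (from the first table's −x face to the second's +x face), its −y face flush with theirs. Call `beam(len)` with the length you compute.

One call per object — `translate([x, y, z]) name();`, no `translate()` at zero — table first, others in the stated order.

table();
translate([1612, 0, 0]) table();
translate([0, 0, 690]) beam(2224);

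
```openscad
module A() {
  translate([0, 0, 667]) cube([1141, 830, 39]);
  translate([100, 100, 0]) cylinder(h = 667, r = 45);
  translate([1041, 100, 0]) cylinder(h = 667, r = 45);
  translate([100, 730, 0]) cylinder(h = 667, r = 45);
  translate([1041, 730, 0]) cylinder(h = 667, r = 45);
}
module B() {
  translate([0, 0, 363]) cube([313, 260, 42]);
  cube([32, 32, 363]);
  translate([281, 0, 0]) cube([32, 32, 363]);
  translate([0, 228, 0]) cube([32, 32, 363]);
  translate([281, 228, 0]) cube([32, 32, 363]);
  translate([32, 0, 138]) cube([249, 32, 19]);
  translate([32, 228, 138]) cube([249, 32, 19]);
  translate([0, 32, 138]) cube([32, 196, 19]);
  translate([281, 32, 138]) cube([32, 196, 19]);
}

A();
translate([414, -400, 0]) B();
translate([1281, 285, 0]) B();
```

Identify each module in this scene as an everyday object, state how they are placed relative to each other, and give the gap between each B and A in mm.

A is a table. B is a stool. Two stools sit around the table at the −y, +x sides. The gap between each stool and the table is 140 mm.

Each stool's nearest face is 140 mm from the table's bounding box.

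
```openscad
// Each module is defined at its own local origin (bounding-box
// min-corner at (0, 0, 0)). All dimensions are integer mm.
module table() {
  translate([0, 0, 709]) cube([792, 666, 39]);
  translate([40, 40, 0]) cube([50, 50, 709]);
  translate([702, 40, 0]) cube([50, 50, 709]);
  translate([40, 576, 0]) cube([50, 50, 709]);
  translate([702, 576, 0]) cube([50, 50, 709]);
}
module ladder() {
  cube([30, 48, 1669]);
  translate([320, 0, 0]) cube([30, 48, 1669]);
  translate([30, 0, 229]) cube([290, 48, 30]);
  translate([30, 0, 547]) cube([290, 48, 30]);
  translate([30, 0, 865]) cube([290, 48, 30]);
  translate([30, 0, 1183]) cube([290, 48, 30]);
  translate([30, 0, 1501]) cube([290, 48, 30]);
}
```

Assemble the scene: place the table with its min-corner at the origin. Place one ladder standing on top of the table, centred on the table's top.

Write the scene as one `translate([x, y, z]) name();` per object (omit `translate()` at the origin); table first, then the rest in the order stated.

table();
translate([221, 309, 748]) ladder();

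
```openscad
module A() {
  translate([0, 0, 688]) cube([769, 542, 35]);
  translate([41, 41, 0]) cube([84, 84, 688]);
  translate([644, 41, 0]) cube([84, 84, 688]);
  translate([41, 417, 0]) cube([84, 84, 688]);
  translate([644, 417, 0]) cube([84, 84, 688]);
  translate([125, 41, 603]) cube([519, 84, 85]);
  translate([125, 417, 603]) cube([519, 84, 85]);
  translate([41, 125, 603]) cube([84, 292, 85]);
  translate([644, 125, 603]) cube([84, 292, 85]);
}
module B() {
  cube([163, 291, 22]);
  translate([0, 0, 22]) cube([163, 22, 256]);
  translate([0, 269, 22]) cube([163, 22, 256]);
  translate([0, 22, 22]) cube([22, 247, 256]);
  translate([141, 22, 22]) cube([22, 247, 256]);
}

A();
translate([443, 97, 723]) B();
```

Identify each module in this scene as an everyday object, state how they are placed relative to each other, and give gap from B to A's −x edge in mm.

The open box's min-x is at 443; the table's min-x is 0; gap = 443 mm.

A is a table. B is an open box. The open box is on top of the table. The gap from the open box to the table's −x edge is 443 mm.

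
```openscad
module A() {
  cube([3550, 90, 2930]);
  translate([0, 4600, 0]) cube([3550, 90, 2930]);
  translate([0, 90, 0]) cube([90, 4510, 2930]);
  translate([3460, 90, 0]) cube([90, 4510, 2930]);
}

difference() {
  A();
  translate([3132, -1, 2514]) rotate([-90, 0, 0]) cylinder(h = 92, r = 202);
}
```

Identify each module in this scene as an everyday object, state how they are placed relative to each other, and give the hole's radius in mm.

The subtracted cylinder has r = 202 mm.

A is a house frame. The house frame has a circular hole through its front wall. The hole's radius is 202 mm.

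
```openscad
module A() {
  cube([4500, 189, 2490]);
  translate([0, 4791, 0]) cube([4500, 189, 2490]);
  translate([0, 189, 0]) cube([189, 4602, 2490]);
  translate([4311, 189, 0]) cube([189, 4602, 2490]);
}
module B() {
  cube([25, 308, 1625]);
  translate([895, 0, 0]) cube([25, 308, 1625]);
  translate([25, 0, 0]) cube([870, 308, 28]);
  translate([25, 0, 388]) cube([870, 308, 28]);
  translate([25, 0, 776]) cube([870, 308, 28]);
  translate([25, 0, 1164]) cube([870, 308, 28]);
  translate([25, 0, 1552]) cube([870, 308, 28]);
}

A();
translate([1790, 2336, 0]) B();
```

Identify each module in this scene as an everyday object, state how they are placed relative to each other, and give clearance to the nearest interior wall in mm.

Clearances: x = 1601, y = 2147; minimum 1601 mm.

A is a house frame. B is a bookshelf. The bookshelf sits inside the house frame, centred. The clearance to the nearest interior wall is 1601 mm.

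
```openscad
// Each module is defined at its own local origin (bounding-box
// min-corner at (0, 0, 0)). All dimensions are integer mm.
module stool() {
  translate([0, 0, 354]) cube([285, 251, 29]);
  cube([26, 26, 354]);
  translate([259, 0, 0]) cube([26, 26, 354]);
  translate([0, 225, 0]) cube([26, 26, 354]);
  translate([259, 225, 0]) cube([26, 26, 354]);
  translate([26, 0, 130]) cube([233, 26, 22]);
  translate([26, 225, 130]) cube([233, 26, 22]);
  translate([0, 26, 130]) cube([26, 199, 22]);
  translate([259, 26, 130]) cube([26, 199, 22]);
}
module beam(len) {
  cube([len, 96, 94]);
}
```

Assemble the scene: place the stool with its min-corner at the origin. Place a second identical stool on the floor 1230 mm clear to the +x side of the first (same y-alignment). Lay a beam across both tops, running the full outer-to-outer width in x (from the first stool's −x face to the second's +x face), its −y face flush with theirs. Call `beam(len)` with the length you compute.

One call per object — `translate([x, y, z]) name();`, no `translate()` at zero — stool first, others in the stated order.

stool();
translate([1515, 0, 0]) stool();
translate([0, 0, 383]) beam(1800);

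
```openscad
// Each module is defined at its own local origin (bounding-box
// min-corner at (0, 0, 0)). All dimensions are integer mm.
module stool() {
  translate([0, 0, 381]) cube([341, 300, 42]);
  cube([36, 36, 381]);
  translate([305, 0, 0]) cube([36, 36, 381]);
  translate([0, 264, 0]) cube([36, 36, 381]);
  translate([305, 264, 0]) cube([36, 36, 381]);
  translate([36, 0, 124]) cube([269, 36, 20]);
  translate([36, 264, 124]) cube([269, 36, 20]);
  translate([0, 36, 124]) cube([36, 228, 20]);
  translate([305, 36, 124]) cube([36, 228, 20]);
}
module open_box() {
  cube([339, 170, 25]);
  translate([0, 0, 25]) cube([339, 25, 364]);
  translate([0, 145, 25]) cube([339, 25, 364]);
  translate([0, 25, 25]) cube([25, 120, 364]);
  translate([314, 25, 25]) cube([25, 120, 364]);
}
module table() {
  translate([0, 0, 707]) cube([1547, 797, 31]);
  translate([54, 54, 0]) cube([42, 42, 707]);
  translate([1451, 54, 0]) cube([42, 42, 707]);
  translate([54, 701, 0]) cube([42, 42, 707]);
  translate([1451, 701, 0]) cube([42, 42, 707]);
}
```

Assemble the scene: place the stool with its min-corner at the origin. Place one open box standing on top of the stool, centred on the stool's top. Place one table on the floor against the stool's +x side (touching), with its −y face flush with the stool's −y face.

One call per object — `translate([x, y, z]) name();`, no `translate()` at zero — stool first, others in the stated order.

stool();
translate([1, 65, 423]) open_box();
translate([341, 0, 0]) table();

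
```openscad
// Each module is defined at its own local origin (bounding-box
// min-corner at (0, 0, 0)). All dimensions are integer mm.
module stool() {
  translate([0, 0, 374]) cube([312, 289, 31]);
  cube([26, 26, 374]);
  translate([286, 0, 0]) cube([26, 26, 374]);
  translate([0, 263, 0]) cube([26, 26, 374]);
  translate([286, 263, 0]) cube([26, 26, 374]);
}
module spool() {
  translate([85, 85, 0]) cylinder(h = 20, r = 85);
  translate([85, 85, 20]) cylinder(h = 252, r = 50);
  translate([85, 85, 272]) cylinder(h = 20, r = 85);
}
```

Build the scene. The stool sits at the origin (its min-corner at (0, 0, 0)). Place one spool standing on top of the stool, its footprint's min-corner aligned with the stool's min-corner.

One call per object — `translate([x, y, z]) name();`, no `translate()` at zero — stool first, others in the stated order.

stool();
translate([0, 0, 405]) spool();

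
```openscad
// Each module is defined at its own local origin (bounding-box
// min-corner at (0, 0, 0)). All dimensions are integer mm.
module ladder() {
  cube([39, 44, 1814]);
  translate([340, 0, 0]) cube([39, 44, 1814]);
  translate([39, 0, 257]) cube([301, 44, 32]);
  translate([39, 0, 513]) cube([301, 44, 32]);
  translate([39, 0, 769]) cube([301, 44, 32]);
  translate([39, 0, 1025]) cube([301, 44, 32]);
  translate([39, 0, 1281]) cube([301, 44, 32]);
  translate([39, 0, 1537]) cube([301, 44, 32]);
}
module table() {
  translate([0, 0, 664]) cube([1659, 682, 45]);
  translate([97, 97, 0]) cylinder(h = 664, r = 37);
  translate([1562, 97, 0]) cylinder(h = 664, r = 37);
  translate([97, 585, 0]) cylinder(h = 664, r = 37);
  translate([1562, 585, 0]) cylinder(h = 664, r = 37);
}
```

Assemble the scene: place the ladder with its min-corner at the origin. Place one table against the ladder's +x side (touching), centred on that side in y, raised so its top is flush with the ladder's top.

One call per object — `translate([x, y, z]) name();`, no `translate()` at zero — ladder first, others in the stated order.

ladder();
translate([379, -319, 1105]) table();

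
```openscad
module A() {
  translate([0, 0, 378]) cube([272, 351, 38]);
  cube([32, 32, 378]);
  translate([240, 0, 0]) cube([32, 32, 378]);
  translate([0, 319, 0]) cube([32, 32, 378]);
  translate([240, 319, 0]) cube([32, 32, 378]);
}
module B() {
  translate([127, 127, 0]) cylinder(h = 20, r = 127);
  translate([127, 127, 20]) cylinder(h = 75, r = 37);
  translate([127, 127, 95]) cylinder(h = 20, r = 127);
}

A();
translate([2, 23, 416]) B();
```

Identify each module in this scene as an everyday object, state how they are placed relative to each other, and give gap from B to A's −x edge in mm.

The spool's min-x is at 2; the stool's min-x is 0; gap = 2 mm.

A is a stool. B is a spool. The spool is on top of the stool. The gap from the spool to the stool's −x edge is 2 mm.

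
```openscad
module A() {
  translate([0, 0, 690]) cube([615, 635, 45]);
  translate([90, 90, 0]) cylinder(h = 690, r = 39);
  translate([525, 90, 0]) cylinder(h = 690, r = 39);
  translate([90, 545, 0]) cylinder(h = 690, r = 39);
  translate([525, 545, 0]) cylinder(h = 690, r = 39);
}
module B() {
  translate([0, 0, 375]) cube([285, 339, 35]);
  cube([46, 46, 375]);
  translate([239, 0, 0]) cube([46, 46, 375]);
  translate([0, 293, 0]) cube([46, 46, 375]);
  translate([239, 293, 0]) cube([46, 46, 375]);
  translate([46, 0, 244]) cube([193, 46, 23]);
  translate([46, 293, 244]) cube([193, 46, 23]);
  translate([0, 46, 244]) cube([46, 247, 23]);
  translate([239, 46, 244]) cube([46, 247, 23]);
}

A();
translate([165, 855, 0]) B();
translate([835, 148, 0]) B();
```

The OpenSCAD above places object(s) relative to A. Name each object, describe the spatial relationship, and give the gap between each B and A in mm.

Each stool's nearest face is 220 mm from the table's bounding box.

A is a table. B is a stool. Two stools sit around the table at the +y, +x sides. The gap between each stool and the table is 220 mm.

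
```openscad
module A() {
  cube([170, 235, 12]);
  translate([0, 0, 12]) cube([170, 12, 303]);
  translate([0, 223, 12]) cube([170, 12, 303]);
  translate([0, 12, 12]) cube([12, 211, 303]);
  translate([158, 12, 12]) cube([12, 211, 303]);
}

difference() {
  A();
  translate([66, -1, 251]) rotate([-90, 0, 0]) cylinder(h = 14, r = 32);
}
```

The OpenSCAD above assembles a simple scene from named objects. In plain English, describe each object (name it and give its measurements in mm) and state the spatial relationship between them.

A is an open-topped rectangular box: outside dimensions 170×235×315 mm, with a uniform wall and base thickness of 12 mm. The base is a full 170×235 slab on the floor; four walls sit on top of the base. The front and back walls (the −y and +y sides) span the full width; the two side walls fit between them.

The open box has a circular hole of radius 32 mm through its front wall, centred at (x = 66, z = 251).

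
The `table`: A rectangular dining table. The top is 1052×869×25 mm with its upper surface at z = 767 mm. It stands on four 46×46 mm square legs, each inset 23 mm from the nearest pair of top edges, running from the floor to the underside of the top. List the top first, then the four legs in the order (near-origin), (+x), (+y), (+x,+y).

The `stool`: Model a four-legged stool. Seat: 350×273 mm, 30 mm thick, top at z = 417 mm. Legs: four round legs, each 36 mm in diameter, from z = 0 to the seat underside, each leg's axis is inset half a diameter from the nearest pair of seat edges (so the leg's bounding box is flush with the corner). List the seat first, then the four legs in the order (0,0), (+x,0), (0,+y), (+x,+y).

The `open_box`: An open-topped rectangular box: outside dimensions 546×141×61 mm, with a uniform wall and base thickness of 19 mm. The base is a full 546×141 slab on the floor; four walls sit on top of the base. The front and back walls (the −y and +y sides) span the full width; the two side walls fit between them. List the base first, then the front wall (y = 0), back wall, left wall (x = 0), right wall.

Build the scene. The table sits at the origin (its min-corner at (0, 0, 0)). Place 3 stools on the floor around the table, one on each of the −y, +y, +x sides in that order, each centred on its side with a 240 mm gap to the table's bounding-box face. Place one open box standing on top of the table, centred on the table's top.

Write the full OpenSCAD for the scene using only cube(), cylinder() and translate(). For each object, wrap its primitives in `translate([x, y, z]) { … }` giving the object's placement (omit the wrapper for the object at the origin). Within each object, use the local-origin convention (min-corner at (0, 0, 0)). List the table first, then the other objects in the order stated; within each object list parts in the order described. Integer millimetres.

translate([0, 0, 742]) cube([1052, 869, 25]);
translate([23, 23, 0]) cube([46, 46, 742]);
translate([983, 23, 0]) cube([46, 46, 742]);
translate([23, 800, 0]) cube([46, 46, 742]);
translate([983, 800, 0]) cube([46, 46, 742]);
translate([351, -513, 0]) {
  translate([0, 0, 387]) cube([350, 273, 30]);
  translate([18, 18, 0]) cylinder(h = 387, r = 18);
  translate([332, 18, 0]) cylinder(h = 387, r = 18);
  translate([18, 255, 0]) cylinder(h = 387, r = 18);
  translate([332, 255, 0]) cylinder(h = 387, r = 18);
}
translate([351, 1109, 0]) {
  translate([0, 0, 387]) cube([350, 273, 30]);
  translate([18, 18, 0]) cylinder(h = 387, r = 18);
  translate([332, 18, 0]) cylinder(h = 387, r = 18);
  translate([18, 255, 0]) cylinder(h = 387, r = 18);
  translate([332, 255, 0]) cylinder(h = 387, r = 18);
}
translate([1292, 298, 0]) {
  translate([0, 0, 387]) cube([350, 273, 30]);
  translate([18, 18, 0]) cylinder(h = 387, r = 18);
  translate([332, 18, 0]) cylinder(h = 387, r = 18);
  translate([18, 255, 0]) cylinder(h = 387, r = 18);
  translate([332, 255, 0]) cylinder(h = 387, r = 18);
}
translate([253, 364, 767]) {
  cube([546, 141, 19]);
  translate([0, 0, 19]) cube([546, 19, 42]);
  translate([0, 122, 19]) cube([546, 19, 42]);
  translate([0, 19, 19]) cube([19, 103, 42]);
  translate([527, 19, 19]) cube([19, 103, 42]);
}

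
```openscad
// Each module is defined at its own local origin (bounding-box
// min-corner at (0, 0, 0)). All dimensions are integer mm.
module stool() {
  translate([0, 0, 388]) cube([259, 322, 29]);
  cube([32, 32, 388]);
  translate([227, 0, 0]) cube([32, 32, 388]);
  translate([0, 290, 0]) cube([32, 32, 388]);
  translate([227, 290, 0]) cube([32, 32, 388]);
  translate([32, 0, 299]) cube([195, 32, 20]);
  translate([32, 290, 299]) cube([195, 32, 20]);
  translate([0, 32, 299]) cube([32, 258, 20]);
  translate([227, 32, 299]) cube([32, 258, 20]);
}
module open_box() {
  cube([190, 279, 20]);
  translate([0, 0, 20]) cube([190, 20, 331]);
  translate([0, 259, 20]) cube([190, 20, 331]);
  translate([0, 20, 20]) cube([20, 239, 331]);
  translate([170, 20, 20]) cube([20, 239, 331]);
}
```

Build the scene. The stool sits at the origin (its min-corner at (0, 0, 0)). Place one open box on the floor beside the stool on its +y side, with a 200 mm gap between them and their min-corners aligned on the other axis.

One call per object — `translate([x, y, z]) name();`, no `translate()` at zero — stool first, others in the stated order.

stool();
translate([0, 522, 0]) open_box();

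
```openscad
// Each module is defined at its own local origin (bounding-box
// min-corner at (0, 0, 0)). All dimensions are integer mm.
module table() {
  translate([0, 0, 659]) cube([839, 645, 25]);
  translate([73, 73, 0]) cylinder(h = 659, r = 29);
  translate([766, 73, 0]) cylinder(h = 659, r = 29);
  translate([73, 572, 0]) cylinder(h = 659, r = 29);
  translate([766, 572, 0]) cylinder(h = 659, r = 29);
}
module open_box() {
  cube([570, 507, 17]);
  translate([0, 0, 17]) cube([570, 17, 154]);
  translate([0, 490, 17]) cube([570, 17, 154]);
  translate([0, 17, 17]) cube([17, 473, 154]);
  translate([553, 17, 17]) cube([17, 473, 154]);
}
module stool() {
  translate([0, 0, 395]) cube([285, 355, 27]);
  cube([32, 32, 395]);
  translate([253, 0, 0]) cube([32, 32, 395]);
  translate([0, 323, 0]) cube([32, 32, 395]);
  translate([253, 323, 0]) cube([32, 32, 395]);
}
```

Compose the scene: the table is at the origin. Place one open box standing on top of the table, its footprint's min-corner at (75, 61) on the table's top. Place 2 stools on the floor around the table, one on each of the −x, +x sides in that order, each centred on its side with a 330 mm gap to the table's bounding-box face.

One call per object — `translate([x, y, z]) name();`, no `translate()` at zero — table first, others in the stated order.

table();
translate([75, 61, 684]) open_box();
translate([-615, 145, 0]) stool();
translate([1169, 145, 0]) stool();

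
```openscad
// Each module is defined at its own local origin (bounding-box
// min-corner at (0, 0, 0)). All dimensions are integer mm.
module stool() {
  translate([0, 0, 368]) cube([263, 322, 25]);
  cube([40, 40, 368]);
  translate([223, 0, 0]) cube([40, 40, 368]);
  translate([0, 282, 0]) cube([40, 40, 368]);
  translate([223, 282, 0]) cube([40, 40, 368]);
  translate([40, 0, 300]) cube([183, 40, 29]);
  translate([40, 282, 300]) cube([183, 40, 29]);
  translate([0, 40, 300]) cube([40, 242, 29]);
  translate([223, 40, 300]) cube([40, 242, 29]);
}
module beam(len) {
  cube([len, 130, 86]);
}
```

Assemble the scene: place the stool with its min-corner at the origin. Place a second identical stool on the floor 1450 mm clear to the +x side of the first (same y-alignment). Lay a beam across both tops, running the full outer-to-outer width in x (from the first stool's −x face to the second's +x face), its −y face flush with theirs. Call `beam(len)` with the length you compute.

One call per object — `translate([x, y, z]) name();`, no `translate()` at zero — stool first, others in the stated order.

stool();
translate([1713, 0, 0]) stool();
translate([0, 0, 393]) beam(1976);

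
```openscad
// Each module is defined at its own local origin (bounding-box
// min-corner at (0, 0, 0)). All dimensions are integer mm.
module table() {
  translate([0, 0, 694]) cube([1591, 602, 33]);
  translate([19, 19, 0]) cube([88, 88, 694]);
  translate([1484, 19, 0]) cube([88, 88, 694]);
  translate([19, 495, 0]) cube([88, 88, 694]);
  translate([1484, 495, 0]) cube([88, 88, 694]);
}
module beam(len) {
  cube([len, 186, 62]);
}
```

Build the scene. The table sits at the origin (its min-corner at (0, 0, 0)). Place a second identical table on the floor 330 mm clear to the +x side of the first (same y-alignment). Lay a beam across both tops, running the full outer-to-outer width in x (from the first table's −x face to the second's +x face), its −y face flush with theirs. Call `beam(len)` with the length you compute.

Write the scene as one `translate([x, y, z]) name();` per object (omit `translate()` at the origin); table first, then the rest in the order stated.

table();
translate([1921, 0, 0]) table();
translate([0, 0, 727]) beam(3512);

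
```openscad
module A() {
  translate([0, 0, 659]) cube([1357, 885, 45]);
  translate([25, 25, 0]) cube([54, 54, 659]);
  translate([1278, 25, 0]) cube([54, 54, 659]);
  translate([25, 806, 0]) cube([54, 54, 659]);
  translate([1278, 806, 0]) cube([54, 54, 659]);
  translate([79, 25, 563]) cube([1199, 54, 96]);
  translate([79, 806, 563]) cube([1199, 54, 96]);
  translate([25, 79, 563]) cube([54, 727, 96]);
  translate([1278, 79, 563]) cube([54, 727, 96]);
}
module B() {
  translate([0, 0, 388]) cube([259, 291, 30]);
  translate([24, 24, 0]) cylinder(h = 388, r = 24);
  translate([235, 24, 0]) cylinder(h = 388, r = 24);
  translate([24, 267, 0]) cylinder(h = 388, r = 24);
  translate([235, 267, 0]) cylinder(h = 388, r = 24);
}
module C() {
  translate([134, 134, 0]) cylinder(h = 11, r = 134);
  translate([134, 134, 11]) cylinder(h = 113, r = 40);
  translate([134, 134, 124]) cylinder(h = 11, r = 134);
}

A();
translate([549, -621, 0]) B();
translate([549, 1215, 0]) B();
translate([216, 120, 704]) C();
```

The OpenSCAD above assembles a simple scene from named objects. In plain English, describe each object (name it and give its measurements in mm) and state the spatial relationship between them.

A is a table with a 1357×885 mm rectangular top, 45 mm thick, top surface at z = 704 mm, supported by four 54×54 mm square legs, each inset 25 mm from the nearest pair of top edges, running from the floor. Four apron rails, 54 mm thick and 96 mm tall, run between adjacent legs with their top edges flush with the underside of the top and their outer faces flush with the legs' outer faces.

B is a simple wooden stool: a rectangular seat 259 mm (x) by 291 mm (y), 30 mm thick, top face at z = 418 mm, on four round legs, each 48 mm in diameter. The legs rest on z = 0, each leg's axis is inset half a diameter from the nearest pair of seat edges (so the leg's bounding box is flush with the corner).

C is a spool: two coaxial disc flanges of radius 134 mm and thickness 11 mm, joined by a core cylinder of radius 40 mm and height 113 mm. The lower flange rests on z = 0 and the three cylinders share a vertical axis.

Two stools sit around the table at the −y, +y sides. The spool is on top of the table.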